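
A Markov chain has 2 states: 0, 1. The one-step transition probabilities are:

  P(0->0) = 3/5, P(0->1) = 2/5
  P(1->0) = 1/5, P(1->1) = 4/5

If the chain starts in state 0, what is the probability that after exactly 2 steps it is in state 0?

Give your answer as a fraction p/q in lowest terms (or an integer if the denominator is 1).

Computing P^2 by repeated multiplication:
P^1 =
  0: [3/5, 2/5]
  1: [1/5, 4/5]
P^2 =
  0: [11/25, 14/25]
  1: [7/25, 18/25]

(P^2)[0 -> 0] = 11/25

Answer: 11/25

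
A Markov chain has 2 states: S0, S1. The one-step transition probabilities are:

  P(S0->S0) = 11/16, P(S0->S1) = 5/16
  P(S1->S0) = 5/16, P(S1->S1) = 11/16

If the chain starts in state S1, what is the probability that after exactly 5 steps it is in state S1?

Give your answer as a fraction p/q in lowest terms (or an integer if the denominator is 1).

Answer: 33011/65536

Derivation:
Computing P^5 by repeated multiplication:
P^1 =
  S0: [11/16, 5/16]
  S1: [5/16, 11/16]
P^2 =
  S0: [73/128, 55/128]
  S1: [55/128, 73/128]
P^3 =
  S0: [539/1024, 485/1024]
  S1: [485/1024, 539/1024]
P^4 =
  S0: [4177/8192, 4015/8192]
  S1: [4015/8192, 4177/8192]
P^5 =
  S0: [33011/65536, 32525/65536]
  S1: [32525/65536, 33011/65536]

(P^5)[S1 -> S1] = 33011/65536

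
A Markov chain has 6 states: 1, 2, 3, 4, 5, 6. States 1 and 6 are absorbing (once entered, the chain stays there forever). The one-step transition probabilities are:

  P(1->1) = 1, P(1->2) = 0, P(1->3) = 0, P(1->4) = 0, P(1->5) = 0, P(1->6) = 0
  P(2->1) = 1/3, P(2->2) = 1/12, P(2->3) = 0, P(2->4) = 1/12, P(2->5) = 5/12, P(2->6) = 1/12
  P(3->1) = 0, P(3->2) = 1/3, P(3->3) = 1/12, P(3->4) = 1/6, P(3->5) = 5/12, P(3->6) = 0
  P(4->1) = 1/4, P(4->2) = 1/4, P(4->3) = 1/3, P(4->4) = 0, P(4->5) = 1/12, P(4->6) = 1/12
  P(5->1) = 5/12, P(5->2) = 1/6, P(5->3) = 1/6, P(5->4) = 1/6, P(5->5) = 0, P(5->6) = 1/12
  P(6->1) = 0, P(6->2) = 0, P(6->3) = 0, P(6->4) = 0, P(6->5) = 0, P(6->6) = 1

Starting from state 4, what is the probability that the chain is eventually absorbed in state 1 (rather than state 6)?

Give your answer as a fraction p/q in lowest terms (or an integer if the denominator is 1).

Let a_i = P(absorbed in 1 | start in state i).
Boundary conditions: a_1 = 1, a_6 = 0.
For each transient state i, a_i = sum_j P(i->j) * a_j:
  a_2 = 1/3*a_1 + 1/12*a_2 + 0*a_3 + 1/12*a_4 + 5/12*a_5 + 1/12*a_6
  a_3 = 0*a_1 + 1/3*a_2 + 1/12*a_3 + 1/6*a_4 + 5/12*a_5 + 0*a_6
  a_4 = 1/4*a_1 + 1/4*a_2 + 1/3*a_3 + 0*a_4 + 1/12*a_5 + 1/12*a_6
  a_5 = 5/12*a_1 + 1/6*a_2 + 1/6*a_3 + 1/6*a_4 + 0*a_5 + 1/12*a_6

Substituting a_1 = 1 and a_6 = 0, rearrange to (I - Q) a = r where r[i] = P(i -> 1):
  [11/12, 0, -1/12, -5/12] . (a_2, a_3, a_4, a_5) = 1/3
  [-1/3, 11/12, -1/6, -5/12] . (a_2, a_3, a_4, a_5) = 0
  [-1/4, -1/3, 1, -1/12] . (a_2, a_3, a_4, a_5) = 1/4
  [-1/6, -1/6, -1/6, 1] . (a_2, a_3, a_4, a_5) = 5/12

Solving yields:
  a_2 = 439/544
  a_3 = 3079/3808
  a_4 = 1503/1904
  a_5 = 3113/3808

Starting state is 4, so the absorption probability is a_4 = 1503/1904.

Answer: 1503/1904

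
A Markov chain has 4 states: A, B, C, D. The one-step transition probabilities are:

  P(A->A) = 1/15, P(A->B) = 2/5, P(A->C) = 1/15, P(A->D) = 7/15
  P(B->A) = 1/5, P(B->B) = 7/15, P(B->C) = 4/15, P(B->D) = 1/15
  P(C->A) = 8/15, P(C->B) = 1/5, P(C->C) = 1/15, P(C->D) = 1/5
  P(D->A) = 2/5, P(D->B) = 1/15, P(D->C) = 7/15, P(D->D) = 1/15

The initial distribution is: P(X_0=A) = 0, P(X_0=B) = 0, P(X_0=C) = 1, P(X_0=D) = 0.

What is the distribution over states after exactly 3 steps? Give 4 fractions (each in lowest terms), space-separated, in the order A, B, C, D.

Propagating the distribution step by step (d_{t+1} = d_t * P):
d_0 = (A=0, B=0, C=1, D=0)
  d_1[A] = 0*1/15 + 0*1/5 + 1*8/15 + 0*2/5 = 8/15
  d_1[B] = 0*2/5 + 0*7/15 + 1*1/5 + 0*1/15 = 1/5
  d_1[C] = 0*1/15 + 0*4/15 + 1*1/15 + 0*7/15 = 1/15
  d_1[D] = 0*7/15 + 0*1/15 + 1*1/5 + 0*1/15 = 1/5
d_1 = (A=8/15, B=1/5, C=1/15, D=1/5)
  d_2[A] = 8/15*1/15 + 1/5*1/5 + 1/15*8/15 + 1/5*2/5 = 43/225
  d_2[B] = 8/15*2/5 + 1/5*7/15 + 1/15*1/5 + 1/5*1/15 = 1/3
  d_2[C] = 8/15*1/15 + 1/5*4/15 + 1/15*1/15 + 1/5*7/15 = 14/75
  d_2[D] = 8/15*7/15 + 1/5*1/15 + 1/15*1/5 + 1/5*1/15 = 13/45
d_2 = (A=43/225, B=1/3, C=14/75, D=13/45)
  d_3[A] = 43/225*1/15 + 1/3*1/5 + 14/75*8/15 + 13/45*2/5 = 994/3375
  d_3[B] = 43/225*2/5 + 1/3*7/15 + 14/75*1/5 + 13/45*1/15 = 974/3375
  d_3[C] = 43/225*1/15 + 1/3*4/15 + 14/75*1/15 + 13/45*7/15 = 56/225
  d_3[D] = 43/225*7/15 + 1/3*1/15 + 14/75*1/5 + 13/45*1/15 = 21/125
d_3 = (A=994/3375, B=974/3375, C=56/225, D=21/125)

Answer: 994/3375 974/3375 56/225 21/125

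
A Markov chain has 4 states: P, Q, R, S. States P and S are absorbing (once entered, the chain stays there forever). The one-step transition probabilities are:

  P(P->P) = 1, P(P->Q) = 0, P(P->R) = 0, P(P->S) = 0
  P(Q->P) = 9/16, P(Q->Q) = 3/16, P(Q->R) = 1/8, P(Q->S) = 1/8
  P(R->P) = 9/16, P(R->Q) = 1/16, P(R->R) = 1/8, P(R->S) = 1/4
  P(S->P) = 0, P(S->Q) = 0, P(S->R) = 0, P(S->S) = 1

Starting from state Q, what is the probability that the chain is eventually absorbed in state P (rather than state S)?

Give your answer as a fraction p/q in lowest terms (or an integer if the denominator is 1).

Let a_i = P(absorbed in P | start in state i).
Boundary conditions: a_P = 1, a_S = 0.
For each transient state i, a_i = sum_j P(i->j) * a_j:
  a_Q = 9/16*a_P + 3/16*a_Q + 1/8*a_R + 1/8*a_S
  a_R = 9/16*a_P + 1/16*a_Q + 1/8*a_R + 1/4*a_S

Substituting a_P = 1 and a_S = 0, rearrange to (I - Q) a = r where r[i] = P(i -> P):
  [13/16, -1/8] . (a_Q, a_R) = 9/16
  [-1/16, 7/8] . (a_Q, a_R) = 9/16

Solving yields:
  a_Q = 4/5
  a_R = 7/10

Starting state is Q, so the absorption probability is a_Q = 4/5.

Answer: 4/5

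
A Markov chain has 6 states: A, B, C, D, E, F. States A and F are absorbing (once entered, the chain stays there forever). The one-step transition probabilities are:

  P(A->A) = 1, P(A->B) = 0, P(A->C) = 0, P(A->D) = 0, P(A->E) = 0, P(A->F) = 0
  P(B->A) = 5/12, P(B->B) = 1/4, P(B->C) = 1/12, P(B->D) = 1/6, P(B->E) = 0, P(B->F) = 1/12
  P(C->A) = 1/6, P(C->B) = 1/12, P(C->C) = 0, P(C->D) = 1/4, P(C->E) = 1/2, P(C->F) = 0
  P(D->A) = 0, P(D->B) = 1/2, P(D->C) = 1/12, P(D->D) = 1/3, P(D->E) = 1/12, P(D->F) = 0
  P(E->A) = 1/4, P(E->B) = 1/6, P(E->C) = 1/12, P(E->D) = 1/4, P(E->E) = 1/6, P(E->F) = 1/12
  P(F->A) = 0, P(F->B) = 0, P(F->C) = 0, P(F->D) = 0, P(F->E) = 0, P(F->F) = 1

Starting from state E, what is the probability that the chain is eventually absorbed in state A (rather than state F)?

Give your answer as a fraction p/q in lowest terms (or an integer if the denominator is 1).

Answer: 550/687

Derivation:
Let a_i = P(absorbed in A | start in state i).
Boundary conditions: a_A = 1, a_F = 0.
For each transient state i, a_i = sum_j P(i->j) * a_j:
  a_B = 5/12*a_A + 1/4*a_B + 1/12*a_C + 1/6*a_D + 0*a_E + 1/12*a_F
  a_C = 1/6*a_A + 1/12*a_B + 0*a_C + 1/4*a_D + 1/2*a_E + 0*a_F
  a_D = 0*a_A + 1/2*a_B + 1/12*a_C + 1/3*a_D + 1/12*a_E + 0*a_F
  a_E = 1/4*a_A + 1/6*a_B + 1/12*a_C + 1/4*a_D + 1/6*a_E + 1/12*a_F

Substituting a_A = 1 and a_F = 0, rearrange to (I - Q) a = r where r[i] = P(i -> A):
  [3/4, -1/12, -1/6, 0] . (a_B, a_C, a_D, a_E) = 5/12
  [-1/12, 1, -1/4, -1/2] . (a_B, a_C, a_D, a_E) = 1/6
  [-1/2, -1/12, 2/3, -1/12] . (a_B, a_C, a_D, a_E) = 0
  [-1/6, -1/12, -1/4, 5/6] . (a_B, a_C, a_D, a_E) = 1/4

Solving yields:
  a_B = 191/229
  a_C = 580/687
  a_D = 571/687
  a_E = 550/687

Starting state is E, so the absorption probability is a_E = 550/687.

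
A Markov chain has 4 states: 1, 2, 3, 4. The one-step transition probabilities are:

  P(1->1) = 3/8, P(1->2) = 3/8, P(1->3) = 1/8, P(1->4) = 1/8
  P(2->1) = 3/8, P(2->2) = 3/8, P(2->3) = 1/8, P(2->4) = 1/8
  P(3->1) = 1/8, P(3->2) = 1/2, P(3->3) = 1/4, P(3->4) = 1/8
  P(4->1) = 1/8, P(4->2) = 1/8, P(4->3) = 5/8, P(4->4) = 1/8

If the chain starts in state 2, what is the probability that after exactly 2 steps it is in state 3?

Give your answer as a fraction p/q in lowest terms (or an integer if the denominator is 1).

Computing P^2 by repeated multiplication:
P^1 =
  1: [3/8, 3/8, 1/8, 1/8]
  2: [3/8, 3/8, 1/8, 1/8]
  3: [1/8, 1/2, 1/4, 1/8]
  4: [1/8, 1/8, 5/8, 1/8]
P^2 =
  1: [5/16, 23/64, 13/64, 1/8]
  2: [5/16, 23/64, 13/64, 1/8]
  3: [9/32, 3/8, 7/32, 1/8]
  4: [3/16, 27/64, 17/64, 1/8]

(P^2)[2 -> 3] = 13/64

Answer: 13/64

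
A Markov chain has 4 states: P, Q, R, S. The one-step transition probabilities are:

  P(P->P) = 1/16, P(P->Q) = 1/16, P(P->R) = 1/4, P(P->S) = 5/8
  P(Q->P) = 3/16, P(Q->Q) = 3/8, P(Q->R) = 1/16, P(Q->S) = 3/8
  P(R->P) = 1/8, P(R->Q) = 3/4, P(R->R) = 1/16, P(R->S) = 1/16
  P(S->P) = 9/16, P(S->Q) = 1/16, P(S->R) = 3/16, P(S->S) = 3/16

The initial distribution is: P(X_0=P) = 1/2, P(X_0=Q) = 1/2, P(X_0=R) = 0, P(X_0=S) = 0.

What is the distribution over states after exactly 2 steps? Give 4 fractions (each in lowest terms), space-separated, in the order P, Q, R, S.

Propagating the distribution step by step (d_{t+1} = d_t * P):
d_0 = (P=1/2, Q=1/2, R=0, S=0)
  d_1[P] = 1/2*1/16 + 1/2*3/16 + 0*1/8 + 0*9/16 = 1/8
  d_1[Q] = 1/2*1/16 + 1/2*3/8 + 0*3/4 + 0*1/16 = 7/32
  d_1[R] = 1/2*1/4 + 1/2*1/16 + 0*1/16 + 0*3/16 = 5/32
  d_1[S] = 1/2*5/8 + 1/2*3/8 + 0*1/16 + 0*3/16 = 1/2
d_1 = (P=1/8, Q=7/32, R=5/32, S=1/2)
  d_2[P] = 1/8*1/16 + 7/32*3/16 + 5/32*1/8 + 1/2*9/16 = 179/512
  d_2[Q] = 1/8*1/16 + 7/32*3/8 + 5/32*3/4 + 1/2*1/16 = 61/256
  d_2[R] = 1/8*1/4 + 7/32*1/16 + 5/32*1/16 + 1/2*3/16 = 19/128
  d_2[S] = 1/8*5/8 + 7/32*3/8 + 5/32*1/16 + 1/2*3/16 = 135/512
d_2 = (P=179/512, Q=61/256, R=19/128, S=135/512)

Answer: 179/512 61/256 19/128 135/512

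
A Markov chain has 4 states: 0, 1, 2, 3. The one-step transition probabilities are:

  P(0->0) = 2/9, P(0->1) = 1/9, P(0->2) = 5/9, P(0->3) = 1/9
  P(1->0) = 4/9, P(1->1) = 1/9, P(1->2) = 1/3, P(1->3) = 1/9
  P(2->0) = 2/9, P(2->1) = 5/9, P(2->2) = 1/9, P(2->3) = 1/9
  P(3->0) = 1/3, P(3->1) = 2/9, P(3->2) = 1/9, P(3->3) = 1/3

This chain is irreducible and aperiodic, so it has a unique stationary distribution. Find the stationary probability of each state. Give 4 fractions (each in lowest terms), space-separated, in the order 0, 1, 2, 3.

The stationary distribution satisfies pi = pi * P, i.e.:
  pi_0 = 2/9*pi_0 + 4/9*pi_1 + 2/9*pi_2 + 1/3*pi_3
  pi_1 = 1/9*pi_0 + 1/9*pi_1 + 5/9*pi_2 + 2/9*pi_3
  pi_2 = 5/9*pi_0 + 1/3*pi_1 + 1/9*pi_2 + 1/9*pi_3
  pi_3 = 1/9*pi_0 + 1/9*pi_1 + 1/9*pi_2 + 1/3*pi_3
with normalization: pi_0 + pi_1 + pi_2 + pi_3 = 1.

Using the first 3 balance equations plus normalization, the linear system A*pi = b is:
  [-7/9, 4/9, 2/9, 1/3] . pi = 0
  [1/9, -8/9, 5/9, 2/9] . pi = 0
  [5/9, 1/3, -8/9, 1/9] . pi = 0
  [1, 1, 1, 1] . pi = 1

Solving yields:
  pi_0 = 37/125
  pi_1 = 228/875
  pi_2 = 263/875
  pi_3 = 1/7

Verification (pi * P):
  37/125*2/9 + 228/875*4/9 + 263/875*2/9 + 1/7*1/3 = 37/125 = pi_0  (ok)
  37/125*1/9 + 228/875*1/9 + 263/875*5/9 + 1/7*2/9 = 228/875 = pi_1  (ok)
  37/125*5/9 + 228/875*1/3 + 263/875*1/9 + 1/7*1/9 = 263/875 = pi_2  (ok)
  37/125*1/9 + 228/875*1/9 + 263/875*1/9 + 1/7*1/3 = 1/7 = pi_3  (ok)

Answer: 37/125 228/875 263/875 1/7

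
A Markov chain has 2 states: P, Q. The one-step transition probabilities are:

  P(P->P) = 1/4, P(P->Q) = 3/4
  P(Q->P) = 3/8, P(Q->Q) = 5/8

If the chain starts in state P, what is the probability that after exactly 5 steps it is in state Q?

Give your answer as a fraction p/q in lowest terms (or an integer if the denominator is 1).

Answer: 10923/16384

Derivation:
Computing P^5 by repeated multiplication:
P^1 =
  P: [1/4, 3/4]
  Q: [3/8, 5/8]
P^2 =
  P: [11/32, 21/32]
  Q: [21/64, 43/64]
P^3 =
  P: [85/256, 171/256]
  Q: [171/512, 341/512]
P^4 =
  P: [683/2048, 1365/2048]
  Q: [1365/4096, 2731/4096]
P^5 =
  P: [5461/16384, 10923/16384]
  Q: [10923/32768, 21845/32768]

(P^5)[P -> Q] = 10923/16384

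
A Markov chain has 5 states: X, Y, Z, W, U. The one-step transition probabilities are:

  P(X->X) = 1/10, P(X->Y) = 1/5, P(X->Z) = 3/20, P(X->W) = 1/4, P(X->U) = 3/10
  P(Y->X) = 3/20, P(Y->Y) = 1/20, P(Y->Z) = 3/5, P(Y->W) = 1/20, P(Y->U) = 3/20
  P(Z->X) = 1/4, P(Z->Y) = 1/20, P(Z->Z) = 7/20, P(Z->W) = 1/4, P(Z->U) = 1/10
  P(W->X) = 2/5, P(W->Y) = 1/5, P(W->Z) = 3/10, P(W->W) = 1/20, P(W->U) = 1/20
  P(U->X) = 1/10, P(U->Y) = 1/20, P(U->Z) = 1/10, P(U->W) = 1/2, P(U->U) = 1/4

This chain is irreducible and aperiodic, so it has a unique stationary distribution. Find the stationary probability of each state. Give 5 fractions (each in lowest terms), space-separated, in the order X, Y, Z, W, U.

The stationary distribution satisfies pi = pi * P, i.e.:
  pi_X = 1/10*pi_X + 3/20*pi_Y + 1/4*pi_Z + 2/5*pi_W + 1/10*pi_U
  pi_Y = 1/5*pi_X + 1/20*pi_Y + 1/20*pi_Z + 1/5*pi_W + 1/20*pi_U
  pi_Z = 3/20*pi_X + 3/5*pi_Y + 7/20*pi_Z + 3/10*pi_W + 1/10*pi_U
  pi_W = 1/4*pi_X + 1/20*pi_Y + 1/4*pi_Z + 1/20*pi_W + 1/2*pi_U
  pi_U = 3/10*pi_X + 3/20*pi_Y + 1/10*pi_Z + 1/20*pi_W + 1/4*pi_U
with normalization: pi_X + pi_Y + pi_Z + pi_W + pi_U = 1.

Using the first 4 balance equations plus normalization, the linear system A*pi = b is:
  [-9/10, 3/20, 1/4, 2/5, 1/10] . pi = 0
  [1/5, -19/20, 1/20, 1/5, 1/20] . pi = 0
  [3/20, 3/5, -13/20, 3/10, 1/10] . pi = 0
  [1/4, 1/20, 1/4, -19/20, 1/2] . pi = 0
  [1, 1, 1, 1, 1] . pi = 1

Solving yields:
  pi_X = 43579/202448
  pi_Y = 23425/202448
  pi_Z = 57543/202448
  pi_W = 45105/202448
  pi_U = 8199/50612

Verification (pi * P):
  43579/202448*1/10 + 23425/202448*3/20 + 57543/202448*1/4 + 45105/202448*2/5 + 8199/50612*1/10 = 43579/202448 = pi_X  (ok)
  43579/202448*1/5 + 23425/202448*1/20 + 57543/202448*1/20 + 45105/202448*1/5 + 8199/50612*1/20 = 23425/202448 = pi_Y  (ok)
  43579/202448*3/20 + 23425/202448*3/5 + 57543/202448*7/20 + 45105/202448*3/10 + 8199/50612*1/10 = 57543/202448 = pi_Z  (ok)
  43579/202448*1/4 + 23425/202448*1/20 + 57543/202448*1/4 + 45105/202448*1/20 + 8199/50612*1/2 = 45105/202448 = pi_W  (ok)
  43579/202448*3/10 + 23425/202448*3/20 + 57543/202448*1/10 + 45105/202448*1/20 + 8199/50612*1/4 = 8199/50612 = pi_U  (ok)

Answer: 43579/202448 23425/202448 57543/202448 45105/202448 8199/50612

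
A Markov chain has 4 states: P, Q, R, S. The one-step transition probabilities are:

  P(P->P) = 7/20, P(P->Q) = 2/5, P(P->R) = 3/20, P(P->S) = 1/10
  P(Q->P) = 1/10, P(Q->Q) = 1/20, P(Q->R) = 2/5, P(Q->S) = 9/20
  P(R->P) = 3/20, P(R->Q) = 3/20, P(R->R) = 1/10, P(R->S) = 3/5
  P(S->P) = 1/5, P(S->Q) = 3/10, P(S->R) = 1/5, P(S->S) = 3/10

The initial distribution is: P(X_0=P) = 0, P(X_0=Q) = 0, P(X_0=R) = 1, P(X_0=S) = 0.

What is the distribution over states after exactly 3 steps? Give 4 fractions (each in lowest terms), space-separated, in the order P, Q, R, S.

Answer: 387/2000 891/4000 1769/8000 2901/8000

Derivation:
Propagating the distribution step by step (d_{t+1} = d_t * P):
d_0 = (P=0, Q=0, R=1, S=0)
  d_1[P] = 0*7/20 + 0*1/10 + 1*3/20 + 0*1/5 = 3/20
  d_1[Q] = 0*2/5 + 0*1/20 + 1*3/20 + 0*3/10 = 3/20
  d_1[R] = 0*3/20 + 0*2/5 + 1*1/10 + 0*1/5 = 1/10
  d_1[S] = 0*1/10 + 0*9/20 + 1*3/5 + 0*3/10 = 3/5
d_1 = (P=3/20, Q=3/20, R=1/10, S=3/5)
  d_2[P] = 3/20*7/20 + 3/20*1/10 + 1/10*3/20 + 3/5*1/5 = 81/400
  d_2[Q] = 3/20*2/5 + 3/20*1/20 + 1/10*3/20 + 3/5*3/10 = 21/80
  d_2[R] = 3/20*3/20 + 3/20*2/5 + 1/10*1/10 + 3/5*1/5 = 17/80
  d_2[S] = 3/20*1/10 + 3/20*9/20 + 1/10*3/5 + 3/5*3/10 = 129/400
d_2 = (P=81/400, Q=21/80, R=17/80, S=129/400)
  d_3[P] = 81/400*7/20 + 21/80*1/10 + 17/80*3/20 + 129/400*1/5 = 387/2000
  d_3[Q] = 81/400*2/5 + 21/80*1/20 + 17/80*3/20 + 129/400*3/10 = 891/4000
  d_3[R] = 81/400*3/20 + 21/80*2/5 + 17/80*1/10 + 129/400*1/5 = 1769/8000
  d_3[S] = 81/400*1/10 + 21/80*9/20 + 17/80*3/5 + 129/400*3/10 = 2901/8000
d_3 = (P=387/2000, Q=891/4000, R=1769/8000, S=2901/8000)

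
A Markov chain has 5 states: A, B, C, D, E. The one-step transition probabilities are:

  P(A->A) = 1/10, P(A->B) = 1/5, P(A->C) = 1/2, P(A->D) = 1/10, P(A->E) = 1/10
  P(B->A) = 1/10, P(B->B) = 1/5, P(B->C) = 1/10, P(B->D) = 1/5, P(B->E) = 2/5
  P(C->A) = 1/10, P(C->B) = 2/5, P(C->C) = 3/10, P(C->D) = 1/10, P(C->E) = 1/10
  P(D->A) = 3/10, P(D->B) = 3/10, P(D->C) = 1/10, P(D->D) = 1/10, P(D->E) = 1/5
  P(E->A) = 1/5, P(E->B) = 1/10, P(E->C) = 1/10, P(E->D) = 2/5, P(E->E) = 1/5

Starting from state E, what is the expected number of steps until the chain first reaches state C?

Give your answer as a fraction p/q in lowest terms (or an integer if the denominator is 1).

Let h_i = expected steps to first reach C from state i.
Boundary: h_C = 0.
First-step equations for the other states:
  h_A = 1 + 1/10*h_A + 1/5*h_B + 1/2*h_C + 1/10*h_D + 1/10*h_E
  h_B = 1 + 1/10*h_A + 1/5*h_B + 1/10*h_C + 1/5*h_D + 2/5*h_E
  h_D = 1 + 3/10*h_A + 3/10*h_B + 1/10*h_C + 1/10*h_D + 1/5*h_E
  h_E = 1 + 1/5*h_A + 1/10*h_B + 1/10*h_C + 2/5*h_D + 1/5*h_E

Substituting h_C = 0 and rearranging gives the linear system (I - Q) h = 1:
  [9/10, -1/5, -1/10, -1/10] . (h_A, h_B, h_D, h_E) = 1
  [-1/10, 4/5, -1/5, -2/5] . (h_A, h_B, h_D, h_E) = 1
  [-3/10, -3/10, 9/10, -1/5] . (h_A, h_B, h_D, h_E) = 1
  [-1/5, -1/10, -2/5, 4/5] . (h_A, h_B, h_D, h_E) = 1

Solving yields:
  h_A = 8830/2387
  h_B = 14270/2387
  h_D = 13390/2387
  h_E = 13670/2387

Starting state is E, so the expected hitting time is h_E = 13670/2387.

Answer: 13670/2387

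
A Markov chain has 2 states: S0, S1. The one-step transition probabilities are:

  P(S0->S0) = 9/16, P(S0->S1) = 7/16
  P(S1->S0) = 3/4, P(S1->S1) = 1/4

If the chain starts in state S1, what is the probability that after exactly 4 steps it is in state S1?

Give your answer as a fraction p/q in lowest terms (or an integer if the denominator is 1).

Computing P^4 by repeated multiplication:
P^1 =
  S0: [9/16, 7/16]
  S1: [3/4, 1/4]
P^2 =
  S0: [165/256, 91/256]
  S1: [39/64, 25/64]
P^3 =
  S0: [2577/4096, 1519/4096]
  S1: [651/1024, 373/1024]
P^4 =
  S0: [41421/65536, 24115/65536]
  S1: [10335/16384, 6049/16384]

(P^4)[S1 -> S1] = 6049/16384

Answer: 6049/16384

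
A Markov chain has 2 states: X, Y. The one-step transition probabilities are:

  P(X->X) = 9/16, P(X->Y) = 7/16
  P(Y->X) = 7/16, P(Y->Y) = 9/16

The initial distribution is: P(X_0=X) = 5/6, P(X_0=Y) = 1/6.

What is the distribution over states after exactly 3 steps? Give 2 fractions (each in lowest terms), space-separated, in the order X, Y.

Answer: 769/1536 767/1536

Derivation:
Propagating the distribution step by step (d_{t+1} = d_t * P):
d_0 = (X=5/6, Y=1/6)
  d_1[X] = 5/6*9/16 + 1/6*7/16 = 13/24
  d_1[Y] = 5/6*7/16 + 1/6*9/16 = 11/24
d_1 = (X=13/24, Y=11/24)
  d_2[X] = 13/24*9/16 + 11/24*7/16 = 97/192
  d_2[Y] = 13/24*7/16 + 11/24*9/16 = 95/192
d_2 = (X=97/192, Y=95/192)
  d_3[X] = 97/192*9/16 + 95/192*7/16 = 769/1536
  d_3[Y] = 97/192*7/16 + 95/192*9/16 = 767/1536
d_3 = (X=769/1536, Y=767/1536)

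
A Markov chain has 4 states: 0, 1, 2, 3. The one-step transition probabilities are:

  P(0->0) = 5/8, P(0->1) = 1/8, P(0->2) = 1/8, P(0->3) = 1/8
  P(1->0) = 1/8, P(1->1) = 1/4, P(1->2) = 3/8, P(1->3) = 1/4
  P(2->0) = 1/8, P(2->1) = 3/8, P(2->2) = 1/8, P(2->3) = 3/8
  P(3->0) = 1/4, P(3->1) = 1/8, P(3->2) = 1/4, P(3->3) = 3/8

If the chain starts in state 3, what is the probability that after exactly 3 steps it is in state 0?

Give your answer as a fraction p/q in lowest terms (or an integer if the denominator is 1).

Answer: 159/512

Derivation:
Computing P^3 by repeated multiplication:
P^1 =
  0: [5/8, 1/8, 1/8, 1/8]
  1: [1/8, 1/4, 3/8, 1/4]
  2: [1/8, 3/8, 1/8, 3/8]
  3: [1/4, 1/8, 1/4, 3/8]
P^2 =
  0: [29/64, 11/64, 11/64, 13/64]
  1: [7/32, 1/4, 7/32, 5/16]
  2: [15/64, 13/64, 17/64, 19/64]
  3: [19/64, 13/64, 13/64, 19/64]
P^3 =
  0: [193/512, 97/512, 99/512, 123/512]
  1: [35/128, 27/128, 29/128, 37/128]
  2: [143/512, 111/512, 109/512, 149/512]
  3: [159/512, 103/512, 109/512, 141/512]

(P^3)[3 -> 0] = 159/512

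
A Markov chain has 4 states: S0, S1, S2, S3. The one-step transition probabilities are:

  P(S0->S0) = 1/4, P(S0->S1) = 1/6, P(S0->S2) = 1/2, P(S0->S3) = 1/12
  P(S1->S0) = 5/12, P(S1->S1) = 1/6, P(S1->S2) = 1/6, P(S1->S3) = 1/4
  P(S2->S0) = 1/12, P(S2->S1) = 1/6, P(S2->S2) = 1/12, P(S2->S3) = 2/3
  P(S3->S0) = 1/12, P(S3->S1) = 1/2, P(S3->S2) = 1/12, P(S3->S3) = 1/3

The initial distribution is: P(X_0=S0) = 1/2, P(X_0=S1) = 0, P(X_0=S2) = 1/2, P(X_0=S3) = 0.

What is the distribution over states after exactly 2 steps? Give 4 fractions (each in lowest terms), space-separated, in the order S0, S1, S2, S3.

Answer: 1/6 7/24 1/6 3/8

Derivation:
Propagating the distribution step by step (d_{t+1} = d_t * P):
d_0 = (S0=1/2, S1=0, S2=1/2, S3=0)
  d_1[S0] = 1/2*1/4 + 0*5/12 + 1/2*1/12 + 0*1/12 = 1/6
  d_1[S1] = 1/2*1/6 + 0*1/6 + 1/2*1/6 + 0*1/2 = 1/6
  d_1[S2] = 1/2*1/2 + 0*1/6 + 1/2*1/12 + 0*1/12 = 7/24
  d_1[S3] = 1/2*1/12 + 0*1/4 + 1/2*2/3 + 0*1/3 = 3/8
d_1 = (S0=1/6, S1=1/6, S2=7/24, S3=3/8)
  d_2[S0] = 1/6*1/4 + 1/6*5/12 + 7/24*1/12 + 3/8*1/12 = 1/6
  d_2[S1] = 1/6*1/6 + 1/6*1/6 + 7/24*1/6 + 3/8*1/2 = 7/24
  d_2[S2] = 1/6*1/2 + 1/6*1/6 + 7/24*1/12 + 3/8*1/12 = 1/6
  d_2[S3] = 1/6*1/12 + 1/6*1/4 + 7/24*2/3 + 3/8*1/3 = 3/8
d_2 = (S0=1/6, S1=7/24, S2=1/6, S3=3/8)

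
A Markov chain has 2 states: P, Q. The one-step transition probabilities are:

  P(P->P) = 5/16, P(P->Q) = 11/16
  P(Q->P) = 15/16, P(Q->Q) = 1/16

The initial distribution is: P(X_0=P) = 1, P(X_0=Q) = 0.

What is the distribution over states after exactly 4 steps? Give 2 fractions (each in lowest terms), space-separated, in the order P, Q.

Answer: 5255/8192 2937/8192

Derivation:
Propagating the distribution step by step (d_{t+1} = d_t * P):
d_0 = (P=1, Q=0)
  d_1[P] = 1*5/16 + 0*15/16 = 5/16
  d_1[Q] = 1*11/16 + 0*1/16 = 11/16
d_1 = (P=5/16, Q=11/16)
  d_2[P] = 5/16*5/16 + 11/16*15/16 = 95/128
  d_2[Q] = 5/16*11/16 + 11/16*1/16 = 33/128
d_2 = (P=95/128, Q=33/128)
  d_3[P] = 95/128*5/16 + 33/128*15/16 = 485/1024
  d_3[Q] = 95/128*11/16 + 33/128*1/16 = 539/1024
d_3 = (P=485/1024, Q=539/1024)
  d_4[P] = 485/1024*5/16 + 539/1024*15/16 = 5255/8192
  d_4[Q] = 485/1024*11/16 + 539/1024*1/16 = 2937/8192
d_4 = (P=5255/8192, Q=2937/8192)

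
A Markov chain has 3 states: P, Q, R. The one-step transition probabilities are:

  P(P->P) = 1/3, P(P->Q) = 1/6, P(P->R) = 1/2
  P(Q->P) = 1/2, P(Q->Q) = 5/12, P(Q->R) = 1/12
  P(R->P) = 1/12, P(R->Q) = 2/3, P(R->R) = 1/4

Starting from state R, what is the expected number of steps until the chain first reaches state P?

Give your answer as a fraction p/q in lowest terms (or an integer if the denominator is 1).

Answer: 36/11

Derivation:
Let h_i = expected steps to first reach P from state i.
Boundary: h_P = 0.
First-step equations for the other states:
  h_Q = 1 + 1/2*h_P + 5/12*h_Q + 1/12*h_R
  h_R = 1 + 1/12*h_P + 2/3*h_Q + 1/4*h_R

Substituting h_P = 0 and rearranging gives the linear system (I - Q) h = 1:
  [7/12, -1/12] . (h_Q, h_R) = 1
  [-2/3, 3/4] . (h_Q, h_R) = 1

Solving yields:
  h_Q = 24/11
  h_R = 36/11

Starting state is R, so the expected hitting time is h_R = 36/11.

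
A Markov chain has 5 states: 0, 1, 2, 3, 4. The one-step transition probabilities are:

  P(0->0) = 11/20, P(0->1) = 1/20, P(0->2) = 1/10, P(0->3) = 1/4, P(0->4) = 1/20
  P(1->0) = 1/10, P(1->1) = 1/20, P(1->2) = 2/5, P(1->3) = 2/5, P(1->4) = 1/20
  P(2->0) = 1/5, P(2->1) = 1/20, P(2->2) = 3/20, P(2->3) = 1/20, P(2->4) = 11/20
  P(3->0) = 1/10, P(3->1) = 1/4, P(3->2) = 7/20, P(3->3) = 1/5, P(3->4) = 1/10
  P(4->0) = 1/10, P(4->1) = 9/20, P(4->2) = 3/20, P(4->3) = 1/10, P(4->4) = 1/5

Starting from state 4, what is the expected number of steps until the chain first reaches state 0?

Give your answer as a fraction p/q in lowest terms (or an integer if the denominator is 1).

Answer: 57820/7179

Derivation:
Let h_i = expected steps to first reach 0 from state i.
Boundary: h_0 = 0.
First-step equations for the other states:
  h_1 = 1 + 1/10*h_0 + 1/20*h_1 + 2/5*h_2 + 2/5*h_3 + 1/20*h_4
  h_2 = 1 + 1/5*h_0 + 1/20*h_1 + 3/20*h_2 + 1/20*h_3 + 11/20*h_4
  h_3 = 1 + 1/10*h_0 + 1/4*h_1 + 7/20*h_2 + 1/5*h_3 + 1/10*h_4
  h_4 = 1 + 1/10*h_0 + 9/20*h_1 + 3/20*h_2 + 1/10*h_3 + 1/5*h_4

Substituting h_0 = 0 and rearranging gives the linear system (I - Q) h = 1:
  [19/20, -2/5, -2/5, -1/20] . (h_1, h_2, h_3, h_4) = 1
  [-1/20, 17/20, -1/20, -11/20] . (h_1, h_2, h_3, h_4) = 1
  [-1/4, -7/20, 4/5, -1/10] . (h_1, h_2, h_3, h_4) = 1
  [-9/20, -3/20, -1/10, 4/5] . (h_1, h_2, h_3, h_4) = 1

Solving yields:
  h_1 = 56680/7179
  h_2 = 52540/7179
  h_3 = 56900/7179
  h_4 = 57820/7179

Starting state is 4, so the expected hitting time is h_4 = 57820/7179.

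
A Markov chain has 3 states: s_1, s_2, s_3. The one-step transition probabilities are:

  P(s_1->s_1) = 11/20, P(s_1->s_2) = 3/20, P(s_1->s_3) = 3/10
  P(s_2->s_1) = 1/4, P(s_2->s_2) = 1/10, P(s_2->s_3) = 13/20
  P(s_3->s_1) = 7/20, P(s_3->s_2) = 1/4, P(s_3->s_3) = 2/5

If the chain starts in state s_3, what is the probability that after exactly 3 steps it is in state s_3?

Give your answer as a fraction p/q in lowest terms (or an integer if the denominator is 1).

Answer: 3239/8000

Derivation:
Computing P^3 by repeated multiplication:
P^1 =
  s_1: [11/20, 3/20, 3/10]
  s_2: [1/4, 1/10, 13/20]
  s_3: [7/20, 1/4, 2/5]
P^2 =
  s_1: [89/200, 69/400, 153/400]
  s_2: [39/100, 21/100, 2/5]
  s_3: [79/200, 71/400, 171/400]
P^3 =
  s_1: [1687/4000, 1437/8000, 3189/8000]
  s_2: [407/1000, 359/2000, 827/2000]
  s_3: [329/800, 1471/8000, 3239/8000]

(P^3)[s_3 -> s_3] = 3239/8000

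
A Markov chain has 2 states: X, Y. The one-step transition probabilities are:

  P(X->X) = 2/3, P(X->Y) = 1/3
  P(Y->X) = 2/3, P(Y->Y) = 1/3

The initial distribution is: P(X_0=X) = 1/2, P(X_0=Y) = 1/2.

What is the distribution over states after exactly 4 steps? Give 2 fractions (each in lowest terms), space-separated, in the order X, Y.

Answer: 2/3 1/3

Derivation:
Propagating the distribution step by step (d_{t+1} = d_t * P):
d_0 = (X=1/2, Y=1/2)
  d_1[X] = 1/2*2/3 + 1/2*2/3 = 2/3
  d_1[Y] = 1/2*1/3 + 1/2*1/3 = 1/3
d_1 = (X=2/3, Y=1/3)
  d_2[X] = 2/3*2/3 + 1/3*2/3 = 2/3
  d_2[Y] = 2/3*1/3 + 1/3*1/3 = 1/3
d_2 = (X=2/3, Y=1/3)
  d_3[X] = 2/3*2/3 + 1/3*2/3 = 2/3
  d_3[Y] = 2/3*1/3 + 1/3*1/3 = 1/3
d_3 = (X=2/3, Y=1/3)
  d_4[X] = 2/3*2/3 + 1/3*2/3 = 2/3
  d_4[Y] = 2/3*1/3 + 1/3*1/3 = 1/3
d_4 = (X=2/3, Y=1/3)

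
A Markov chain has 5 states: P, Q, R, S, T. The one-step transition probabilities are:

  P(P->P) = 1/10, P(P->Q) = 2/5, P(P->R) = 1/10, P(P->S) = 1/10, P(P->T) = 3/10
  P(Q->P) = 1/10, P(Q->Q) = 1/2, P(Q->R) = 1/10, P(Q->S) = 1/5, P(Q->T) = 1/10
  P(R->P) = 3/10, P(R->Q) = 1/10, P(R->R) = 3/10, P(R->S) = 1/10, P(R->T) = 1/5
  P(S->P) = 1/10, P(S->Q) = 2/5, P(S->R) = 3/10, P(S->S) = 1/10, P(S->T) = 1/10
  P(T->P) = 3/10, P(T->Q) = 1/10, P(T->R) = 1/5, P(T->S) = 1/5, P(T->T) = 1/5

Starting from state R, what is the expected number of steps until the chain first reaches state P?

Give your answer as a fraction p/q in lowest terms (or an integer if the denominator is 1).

Answer: 5790/1301

Derivation:
Let h_i = expected steps to first reach P from state i.
Boundary: h_P = 0.
First-step equations for the other states:
  h_Q = 1 + 1/10*h_P + 1/2*h_Q + 1/10*h_R + 1/5*h_S + 1/10*h_T
  h_R = 1 + 3/10*h_P + 1/10*h_Q + 3/10*h_R + 1/10*h_S + 1/5*h_T
  h_S = 1 + 1/10*h_P + 2/5*h_Q + 3/10*h_R + 1/10*h_S + 1/10*h_T
  h_T = 1 + 3/10*h_P + 1/10*h_Q + 1/5*h_R + 1/5*h_S + 1/5*h_T

Substituting h_P = 0 and rearranging gives the linear system (I - Q) h = 1:
  [1/2, -1/10, -1/5, -1/10] . (h_Q, h_R, h_S, h_T) = 1
  [-1/10, 7/10, -1/10, -1/5] . (h_Q, h_R, h_S, h_T) = 1
  [-2/5, -3/10, 9/10, -1/10] . (h_Q, h_R, h_S, h_T) = 1
  [-1/10, -1/5, -1/5, 4/5] . (h_Q, h_R, h_S, h_T) = 1

Solving yields:
  h_Q = 7990/1301
  h_R = 5790/1301
  h_S = 7590/1301
  h_T = 5970/1301

Starting state is R, so the expected hitting time is h_R = 5790/1301.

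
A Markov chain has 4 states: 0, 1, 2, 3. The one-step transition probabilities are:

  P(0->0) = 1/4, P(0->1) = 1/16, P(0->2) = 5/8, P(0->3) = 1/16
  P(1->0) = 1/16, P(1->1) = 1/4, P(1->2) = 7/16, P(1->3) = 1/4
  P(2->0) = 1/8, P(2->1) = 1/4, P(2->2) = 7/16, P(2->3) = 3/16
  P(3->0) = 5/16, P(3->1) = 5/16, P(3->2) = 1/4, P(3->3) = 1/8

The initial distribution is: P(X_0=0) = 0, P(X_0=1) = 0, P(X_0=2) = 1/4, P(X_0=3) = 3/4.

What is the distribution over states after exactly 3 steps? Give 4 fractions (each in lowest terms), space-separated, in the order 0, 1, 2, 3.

Answer: 1339/8192 1877/8192 3587/8192 1389/8192

Derivation:
Propagating the distribution step by step (d_{t+1} = d_t * P):
d_0 = (0=0, 1=0, 2=1/4, 3=3/4)
  d_1[0] = 0*1/4 + 0*1/16 + 1/4*1/8 + 3/4*5/16 = 17/64
  d_1[1] = 0*1/16 + 0*1/4 + 1/4*1/4 + 3/4*5/16 = 19/64
  d_1[2] = 0*5/8 + 0*7/16 + 1/4*7/16 + 3/4*1/4 = 19/64
  d_1[3] = 0*1/16 + 0*1/4 + 1/4*3/16 + 3/4*1/8 = 9/64
d_1 = (0=17/64, 1=19/64, 2=19/64, 3=9/64)
  d_2[0] = 17/64*1/4 + 19/64*1/16 + 19/64*1/8 + 9/64*5/16 = 85/512
  d_2[1] = 17/64*1/16 + 19/64*1/4 + 19/64*1/4 + 9/64*5/16 = 107/512
  d_2[2] = 17/64*5/8 + 19/64*7/16 + 19/64*7/16 + 9/64*1/4 = 59/128
  d_2[3] = 17/64*1/16 + 19/64*1/4 + 19/64*3/16 + 9/64*1/8 = 21/128
d_2 = (0=85/512, 1=107/512, 2=59/128, 3=21/128)
  d_3[0] = 85/512*1/4 + 107/512*1/16 + 59/128*1/8 + 21/128*5/16 = 1339/8192
  d_3[1] = 85/512*1/16 + 107/512*1/4 + 59/128*1/4 + 21/128*5/16 = 1877/8192
  d_3[2] = 85/512*5/8 + 107/512*7/16 + 59/128*7/16 + 21/128*1/4 = 3587/8192
  d_3[3] = 85/512*1/16 + 107/512*1/4 + 59/128*3/16 + 21/128*1/8 = 1389/8192
d_3 = (0=1339/8192, 1=1877/8192, 2=3587/8192, 3=1389/8192)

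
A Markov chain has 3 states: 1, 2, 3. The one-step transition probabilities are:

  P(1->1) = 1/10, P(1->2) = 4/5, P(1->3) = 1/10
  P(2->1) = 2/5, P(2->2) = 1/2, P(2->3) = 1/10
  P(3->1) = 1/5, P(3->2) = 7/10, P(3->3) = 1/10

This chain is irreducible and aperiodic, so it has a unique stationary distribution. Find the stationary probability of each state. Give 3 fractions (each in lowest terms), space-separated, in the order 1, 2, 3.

The stationary distribution satisfies pi = pi * P, i.e.:
  pi_1 = 1/10*pi_1 + 2/5*pi_2 + 1/5*pi_3
  pi_2 = 4/5*pi_1 + 1/2*pi_2 + 7/10*pi_3
  pi_3 = 1/10*pi_1 + 1/10*pi_2 + 1/10*pi_3
with normalization: pi_1 + pi_2 + pi_3 = 1.

Using the first 2 balance equations plus normalization, the linear system A*pi = b is:
  [-9/10, 2/5, 1/5] . pi = 0
  [4/5, -1/2, 7/10] . pi = 0
  [1, 1, 1] . pi = 1

Solving yields:
  pi_1 = 19/65
  pi_2 = 79/130
  pi_3 = 1/10

Verification (pi * P):
  19/65*1/10 + 79/130*2/5 + 1/10*1/5 = 19/65 = pi_1  (ok)
  19/65*4/5 + 79/130*1/2 + 1/10*7/10 = 79/130 = pi_2  (ok)
  19/65*1/10 + 79/130*1/10 + 1/10*1/10 = 1/10 = pi_3  (ok)

Answer: 19/65 79/130 1/10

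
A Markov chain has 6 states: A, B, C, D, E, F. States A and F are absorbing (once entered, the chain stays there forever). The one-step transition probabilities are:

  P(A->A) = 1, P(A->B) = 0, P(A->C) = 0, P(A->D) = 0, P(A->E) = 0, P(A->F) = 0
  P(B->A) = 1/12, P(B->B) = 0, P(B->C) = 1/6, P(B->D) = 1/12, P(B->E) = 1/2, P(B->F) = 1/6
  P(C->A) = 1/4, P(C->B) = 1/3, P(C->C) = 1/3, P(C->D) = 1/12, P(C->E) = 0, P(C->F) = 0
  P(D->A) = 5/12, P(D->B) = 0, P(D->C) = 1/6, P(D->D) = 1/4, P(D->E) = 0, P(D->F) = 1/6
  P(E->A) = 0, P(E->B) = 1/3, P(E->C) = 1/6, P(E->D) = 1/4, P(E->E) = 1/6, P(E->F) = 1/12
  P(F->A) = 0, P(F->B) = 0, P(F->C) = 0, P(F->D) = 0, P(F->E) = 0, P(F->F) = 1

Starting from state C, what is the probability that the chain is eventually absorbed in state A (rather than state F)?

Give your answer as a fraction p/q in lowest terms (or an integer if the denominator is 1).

Answer: 499/668

Derivation:
Let a_i = P(absorbed in A | start in state i).
Boundary conditions: a_A = 1, a_F = 0.
For each transient state i, a_i = sum_j P(i->j) * a_j:
  a_B = 1/12*a_A + 0*a_B + 1/6*a_C + 1/12*a_D + 1/2*a_E + 1/6*a_F
  a_C = 1/4*a_A + 1/3*a_B + 1/3*a_C + 1/12*a_D + 0*a_E + 0*a_F
  a_D = 5/12*a_A + 0*a_B + 1/6*a_C + 1/4*a_D + 0*a_E + 1/6*a_F
  a_E = 0*a_A + 1/3*a_B + 1/6*a_C + 1/4*a_D + 1/6*a_E + 1/12*a_F

Substituting a_A = 1 and a_F = 0, rearrange to (I - Q) a = r where r[i] = P(i -> A):
  [1, -1/6, -1/12, -1/2] . (a_B, a_C, a_D, a_E) = 1/12
  [-1/3, 2/3, -1/12, 0] . (a_B, a_C, a_D, a_E) = 1/4
  [0, -1/6, 3/4, 0] . (a_B, a_C, a_D, a_E) = 5/12
  [-1/3, -1/6, -1/4, 5/6] . (a_B, a_C, a_D, a_E) = 0

Solving yields:
  a_B = 753/1336
  a_C = 499/668
  a_D = 241/334
  a_E = 395/668

Starting state is C, so the absorption probability is a_C = 499/668.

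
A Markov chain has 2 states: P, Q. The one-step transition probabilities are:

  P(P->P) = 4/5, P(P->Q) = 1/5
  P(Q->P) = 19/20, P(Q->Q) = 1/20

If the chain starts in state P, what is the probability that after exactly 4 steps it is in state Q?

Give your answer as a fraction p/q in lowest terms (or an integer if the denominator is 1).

Answer: 6953/40000

Derivation:
Computing P^4 by repeated multiplication:
P^1 =
  P: [4/5, 1/5]
  Q: [19/20, 1/20]
P^2 =
  P: [83/100, 17/100]
  Q: [323/400, 77/400]
P^3 =
  P: [1651/2000, 349/2000]
  Q: [6631/8000, 1369/8000]
P^4 =
  P: [33047/40000, 6953/40000]
  Q: [132107/160000, 27893/160000]

(P^4)[P -> Q] = 6953/40000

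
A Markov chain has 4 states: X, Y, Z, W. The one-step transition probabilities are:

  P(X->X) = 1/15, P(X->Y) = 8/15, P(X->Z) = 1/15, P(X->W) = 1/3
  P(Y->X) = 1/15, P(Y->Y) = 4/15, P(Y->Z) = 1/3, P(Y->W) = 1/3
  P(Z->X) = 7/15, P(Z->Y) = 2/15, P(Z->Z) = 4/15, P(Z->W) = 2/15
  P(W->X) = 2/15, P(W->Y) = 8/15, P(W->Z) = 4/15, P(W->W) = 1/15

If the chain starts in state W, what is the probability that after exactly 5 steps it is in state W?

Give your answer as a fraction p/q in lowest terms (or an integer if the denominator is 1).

Computing P^5 by repeated multiplication:
P^1 =
  X: [1/15, 8/15, 1/15, 1/3]
  Y: [1/15, 4/15, 1/3, 1/3]
  Z: [7/15, 2/15, 4/15, 2/15]
  W: [2/15, 8/15, 4/15, 1/15]
P^2 =
  X: [26/225, 82/225, 13/45, 52/225]
  Y: [2/9, 74/225, 61/225, 8/45]
  Z: [41/225, 88/225, 41/225, 11/45]
  W: [8/45, 64/225, 62/225, 59/225]
P^3 =
  X: [667/3375, 1082/3375, 904/3375, 722/3375]
  Y: [631/3375, 1138/3375, 824/3375, 782/3375]
  Z: [526/3375, 1202/3375, 173/675, 782/3375]
  W: [656/3375, 1172/3375, 844/3375, 703/3375]
P^4 =
  X: [9521/50625, 17248/50625, 12581/50625, 451/2025]
  Y: [9101/50625, 17504/50625, 2549/10125, 451/2025]
  Z: [9347/50625, 17002/50625, 13124/50625, 11152/50625]
  W: [9142/50625, 17248/50625, 12704/50625, 11531/50625]
P^5 =
  X: [137386/759375, 260522/759375, 38237/151875, 170282/759375]
  Y: [27674/151875, 258514/759375, 192701/759375, 33958/151875]
  Z: [140521/759375, 258248/759375, 191461/759375, 33829/151875]
  W: [27676/151875, 259784/759375, 192322/759375, 168889/759375]

(P^5)[W -> W] = 168889/759375

Answer: 168889/759375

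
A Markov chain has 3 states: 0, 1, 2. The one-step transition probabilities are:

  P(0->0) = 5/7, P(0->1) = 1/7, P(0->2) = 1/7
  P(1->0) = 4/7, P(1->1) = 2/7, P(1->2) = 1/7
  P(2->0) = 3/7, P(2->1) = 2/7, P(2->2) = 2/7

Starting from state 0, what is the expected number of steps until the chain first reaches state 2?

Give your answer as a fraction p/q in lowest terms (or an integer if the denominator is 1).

Answer: 7

Derivation:
Let h_i = expected steps to first reach 2 from state i.
Boundary: h_2 = 0.
First-step equations for the other states:
  h_0 = 1 + 5/7*h_0 + 1/7*h_1 + 1/7*h_2
  h_1 = 1 + 4/7*h_0 + 2/7*h_1 + 1/7*h_2

Substituting h_2 = 0 and rearranging gives the linear system (I - Q) h = 1:
  [2/7, -1/7] . (h_0, h_1) = 1
  [-4/7, 5/7] . (h_0, h_1) = 1

Solving yields:
  h_0 = 7
  h_1 = 7

Starting state is 0, so the expected hitting time is h_0 = 7.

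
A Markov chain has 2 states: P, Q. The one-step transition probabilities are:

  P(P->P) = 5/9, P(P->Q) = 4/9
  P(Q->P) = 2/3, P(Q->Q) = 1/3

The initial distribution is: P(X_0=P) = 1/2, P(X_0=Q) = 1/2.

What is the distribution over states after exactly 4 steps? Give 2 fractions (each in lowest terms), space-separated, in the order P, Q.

Answer: 7873/13122 5249/13122

Derivation:
Propagating the distribution step by step (d_{t+1} = d_t * P):
d_0 = (P=1/2, Q=1/2)
  d_1[P] = 1/2*5/9 + 1/2*2/3 = 11/18
  d_1[Q] = 1/2*4/9 + 1/2*1/3 = 7/18
d_1 = (P=11/18, Q=7/18)
  d_2[P] = 11/18*5/9 + 7/18*2/3 = 97/162
  d_2[Q] = 11/18*4/9 + 7/18*1/3 = 65/162
d_2 = (P=97/162, Q=65/162)
  d_3[P] = 97/162*5/9 + 65/162*2/3 = 875/1458
  d_3[Q] = 97/162*4/9 + 65/162*1/3 = 583/1458
d_3 = (P=875/1458, Q=583/1458)
  d_4[P] = 875/1458*5/9 + 583/1458*2/3 = 7873/13122
  d_4[Q] = 875/1458*4/9 + 583/1458*1/3 = 5249/13122
d_4 = (P=7873/13122, Q=5249/13122)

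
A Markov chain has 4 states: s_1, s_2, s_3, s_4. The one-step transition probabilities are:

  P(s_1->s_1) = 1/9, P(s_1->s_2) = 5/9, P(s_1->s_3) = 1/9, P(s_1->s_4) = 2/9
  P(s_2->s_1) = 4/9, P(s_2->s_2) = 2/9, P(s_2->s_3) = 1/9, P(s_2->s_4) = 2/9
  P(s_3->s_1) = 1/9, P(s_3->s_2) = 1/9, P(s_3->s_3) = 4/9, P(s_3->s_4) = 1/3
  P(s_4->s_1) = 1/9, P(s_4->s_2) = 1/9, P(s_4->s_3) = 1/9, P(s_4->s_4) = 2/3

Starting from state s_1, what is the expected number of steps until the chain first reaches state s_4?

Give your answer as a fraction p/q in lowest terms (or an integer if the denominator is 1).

Answer: 54/13

Derivation:
Let h_i = expected steps to first reach s_4 from state i.
Boundary: h_s_4 = 0.
First-step equations for the other states:
  h_s_1 = 1 + 1/9*h_s_1 + 5/9*h_s_2 + 1/9*h_s_3 + 2/9*h_s_4
  h_s_2 = 1 + 4/9*h_s_1 + 2/9*h_s_2 + 1/9*h_s_3 + 2/9*h_s_4
  h_s_3 = 1 + 1/9*h_s_1 + 1/9*h_s_2 + 4/9*h_s_3 + 1/3*h_s_4

Substituting h_s_4 = 0 and rearranging gives the linear system (I - Q) h = 1:
  [8/9, -5/9, -1/9] . (h_s_1, h_s_2, h_s_3) = 1
  [-4/9, 7/9, -1/9] . (h_s_1, h_s_2, h_s_3) = 1
  [-1/9, -1/9, 5/9] . (h_s_1, h_s_2, h_s_3) = 1

Solving yields:
  h_s_1 = 54/13
  h_s_2 = 54/13
  h_s_3 = 45/13

Starting state is s_1, so the expected hitting time is h_s_1 = 54/13.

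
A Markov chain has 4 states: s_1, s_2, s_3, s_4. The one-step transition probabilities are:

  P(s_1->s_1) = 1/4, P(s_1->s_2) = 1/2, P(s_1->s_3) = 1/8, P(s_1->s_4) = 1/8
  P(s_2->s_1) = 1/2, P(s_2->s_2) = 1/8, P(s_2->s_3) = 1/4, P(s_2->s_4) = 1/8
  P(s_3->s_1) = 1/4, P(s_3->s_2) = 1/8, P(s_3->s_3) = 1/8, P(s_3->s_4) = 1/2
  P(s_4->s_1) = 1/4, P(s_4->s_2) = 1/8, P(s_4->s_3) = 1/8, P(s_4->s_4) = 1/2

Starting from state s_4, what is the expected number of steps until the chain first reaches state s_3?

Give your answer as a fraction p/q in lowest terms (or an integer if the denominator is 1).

Answer: 58/9

Derivation:
Let h_i = expected steps to first reach s_3 from state i.
Boundary: h_s_3 = 0.
First-step equations for the other states:
  h_s_1 = 1 + 1/4*h_s_1 + 1/2*h_s_2 + 1/8*h_s_3 + 1/8*h_s_4
  h_s_2 = 1 + 1/2*h_s_1 + 1/8*h_s_2 + 1/4*h_s_3 + 1/8*h_s_4
  h_s_4 = 1 + 1/4*h_s_1 + 1/8*h_s_2 + 1/8*h_s_3 + 1/2*h_s_4

Substituting h_s_3 = 0 and rearranging gives the linear system (I - Q) h = 1:
  [3/4, -1/2, -1/8] . (h_s_1, h_s_2, h_s_4) = 1
  [-1/2, 7/8, -1/8] . (h_s_1, h_s_2, h_s_4) = 1
  [-1/4, -1/8, 1/2] . (h_s_1, h_s_2, h_s_4) = 1

Solving yields:
  h_s_1 = 55/9
  h_s_2 = 50/9
  h_s_4 = 58/9

Starting state is s_4, so the expected hitting time is h_s_4 = 58/9.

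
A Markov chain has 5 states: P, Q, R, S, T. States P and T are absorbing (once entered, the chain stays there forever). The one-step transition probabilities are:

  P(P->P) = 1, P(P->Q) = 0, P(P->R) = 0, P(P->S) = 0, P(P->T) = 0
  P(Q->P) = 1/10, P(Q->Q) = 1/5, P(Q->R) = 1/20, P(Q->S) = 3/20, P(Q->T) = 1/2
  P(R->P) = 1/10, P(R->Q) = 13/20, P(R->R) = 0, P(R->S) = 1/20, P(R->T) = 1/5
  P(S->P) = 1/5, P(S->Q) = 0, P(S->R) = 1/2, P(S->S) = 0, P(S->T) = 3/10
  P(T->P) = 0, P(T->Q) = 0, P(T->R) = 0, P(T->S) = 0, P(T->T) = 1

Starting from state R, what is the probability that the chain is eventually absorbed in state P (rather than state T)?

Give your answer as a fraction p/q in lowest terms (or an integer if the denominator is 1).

Answer: 138/559

Derivation:
Let a_i = P(absorbed in P | start in state i).
Boundary conditions: a_P = 1, a_T = 0.
For each transient state i, a_i = sum_j P(i->j) * a_j:
  a_Q = 1/10*a_P + 1/5*a_Q + 1/20*a_R + 3/20*a_S + 1/2*a_T
  a_R = 1/10*a_P + 13/20*a_Q + 0*a_R + 1/20*a_S + 1/5*a_T
  a_S = 1/5*a_P + 0*a_Q + 1/2*a_R + 0*a_S + 3/10*a_T

Substituting a_P = 1 and a_T = 0, rearrange to (I - Q) a = r where r[i] = P(i -> P):
  [4/5, -1/20, -3/20] . (a_Q, a_R, a_S) = 1/10
  [-13/20, 1, -1/20] . (a_Q, a_R, a_S) = 1/10
  [0, -1/2, 1] . (a_Q, a_R, a_S) = 1/5

Solving yields:
  a_Q = 562/2795
  a_R = 138/559
  a_S = 904/2795

Starting state is R, so the absorption probability is a_R = 138/559.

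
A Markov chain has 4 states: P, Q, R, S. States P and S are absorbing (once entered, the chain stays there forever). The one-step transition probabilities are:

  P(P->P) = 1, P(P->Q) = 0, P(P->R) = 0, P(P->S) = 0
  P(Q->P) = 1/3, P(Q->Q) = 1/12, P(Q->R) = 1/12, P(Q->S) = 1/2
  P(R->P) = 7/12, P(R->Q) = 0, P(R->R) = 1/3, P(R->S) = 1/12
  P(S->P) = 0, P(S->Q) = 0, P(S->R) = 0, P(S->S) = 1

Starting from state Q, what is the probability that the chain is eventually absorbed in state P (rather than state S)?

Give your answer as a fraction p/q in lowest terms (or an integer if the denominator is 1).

Answer: 39/88

Derivation:
Let a_i = P(absorbed in P | start in state i).
Boundary conditions: a_P = 1, a_S = 0.
For each transient state i, a_i = sum_j P(i->j) * a_j:
  a_Q = 1/3*a_P + 1/12*a_Q + 1/12*a_R + 1/2*a_S
  a_R = 7/12*a_P + 0*a_Q + 1/3*a_R + 1/12*a_S

Substituting a_P = 1 and a_S = 0, rearrange to (I - Q) a = r where r[i] = P(i -> P):
  [11/12, -1/12] . (a_Q, a_R) = 1/3
  [0, 2/3] . (a_Q, a_R) = 7/12

Solving yields:
  a_Q = 39/88
  a_R = 7/8

Starting state is Q, so the absorption probability is a_Q = 39/88.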